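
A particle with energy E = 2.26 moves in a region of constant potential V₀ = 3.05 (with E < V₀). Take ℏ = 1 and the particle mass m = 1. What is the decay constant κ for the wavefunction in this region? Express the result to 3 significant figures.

Since E < V₀ the TISE in this region is ψ'' = κ²ψ with κ = √(2m(V₀ − E))/ℏ.
κ = √(2 × 1 × 0.79) = 1.257.

κ = 1.26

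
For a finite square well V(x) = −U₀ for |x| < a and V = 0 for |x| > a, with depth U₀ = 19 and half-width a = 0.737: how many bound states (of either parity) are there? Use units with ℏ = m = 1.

N = 3

The dimensionless depth is z₀ = a√(2mU₀)/ℏ = 0.737 × √(38.00) = 4.543.
A new bound state (alternating even/odd) appears each time z₀ passes a multiple of π/2, so N = ⌊2z₀/π⌋ + 1 = ⌊2.892⌋ + 1 = 3.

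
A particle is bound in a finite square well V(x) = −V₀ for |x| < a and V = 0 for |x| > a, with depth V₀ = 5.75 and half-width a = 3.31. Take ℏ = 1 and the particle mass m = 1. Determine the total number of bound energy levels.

The dimensionless depth is z₀ = a√(2mV₀)/ℏ = 3.31 × √(11.50) = 11.22.
A new bound state (alternating even/odd) appears each time z₀ passes a multiple of π/2, so N = ⌊2z₀/π⌋ + 1 = ⌊7.146⌋ + 1 = 8.

N = 8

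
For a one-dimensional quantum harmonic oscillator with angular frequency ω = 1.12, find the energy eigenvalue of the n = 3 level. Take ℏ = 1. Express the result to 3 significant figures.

E = 3.92

The oscillator eigenvalues are E_n = ℏω(n + ½), so E_3 = 1.12 × 3.5 = 3.920.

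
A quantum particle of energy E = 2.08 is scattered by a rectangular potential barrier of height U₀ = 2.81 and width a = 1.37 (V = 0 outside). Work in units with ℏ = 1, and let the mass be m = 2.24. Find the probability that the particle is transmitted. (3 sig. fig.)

T = 0.0215

E < U₀: inside the barrier ψ ∝ e^{±κx} with κ = √(2m(U₀ − E))/ℏ = 1.808.
κa = 2.478, sinh(κa) = 5.914.
The exact tunnelling result is T⁻¹ = 1 + U₀² sinh²(κa) / [4E(U₀ − E)] = 46.47, so T = 0.0215.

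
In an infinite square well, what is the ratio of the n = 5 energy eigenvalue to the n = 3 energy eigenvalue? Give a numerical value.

2.77778

E_n = n²π²ℏ²/(2mL²) so the ratio is n₂²/n₁² = 25/9 = 2.77778.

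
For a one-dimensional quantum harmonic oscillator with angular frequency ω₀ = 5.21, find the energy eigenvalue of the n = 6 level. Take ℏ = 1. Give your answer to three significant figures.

E = 33.9

Using E_n = (n + ½)ℏω₀: E_6 = 6.5 × 5.21 = 33.87.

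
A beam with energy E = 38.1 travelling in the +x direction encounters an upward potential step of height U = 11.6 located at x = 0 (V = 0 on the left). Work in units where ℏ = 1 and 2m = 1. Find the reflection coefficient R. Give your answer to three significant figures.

R = 0.00819

The wavenumbers are k₁ = √(2mE)/ℏ = 6.173 on the left and k₂ = √(2m(E − U))/ℏ = 5.148 on the right.
Matching ψ and ψ′ at x = 0 gives r = (k₁ − k₂)/(k₁ + k₂), so R = r² = 0.008194 and T = 1 − R = 0.9918.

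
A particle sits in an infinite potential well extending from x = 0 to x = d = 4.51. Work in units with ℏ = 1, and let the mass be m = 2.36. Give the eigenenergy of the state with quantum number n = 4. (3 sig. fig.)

E = 1.64

The infinite-well eigenfunctions ψ_n = √(2/d) sin(nπx/d) vanish at both walls, giving E_n = n²π²ℏ²/(2md²).
E_4 = 4² × π² / (2 × 2.36 × 4.51²) = 1.645.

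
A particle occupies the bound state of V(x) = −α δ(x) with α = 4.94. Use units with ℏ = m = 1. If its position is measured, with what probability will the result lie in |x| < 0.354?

The normalised bound state is ψ = √κ e^{−κ|x|} with κ = mα/ℏ² = 4.940.
P(|x| < d) = ∫_{−d}^{d} κ e^{−2κ|x|} dx = 1 − e^{−2κd} = 1 − e^{−3.498} = 0.9697.

P = 0.970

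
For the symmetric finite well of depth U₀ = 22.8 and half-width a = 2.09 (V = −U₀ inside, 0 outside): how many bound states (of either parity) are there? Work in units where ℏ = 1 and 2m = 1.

N = 7

Define the well-strength parameter z₀ = (a/ℏ)√(2mU₀) = 2.09 × √(2·0.5·22.8) = 9.980.
The even/odd transcendental equations gain one root per π/2 in z₀, giving N = 1 + ⌊2z₀/π⌋ = 1 + ⌊6.353⌋ = 7.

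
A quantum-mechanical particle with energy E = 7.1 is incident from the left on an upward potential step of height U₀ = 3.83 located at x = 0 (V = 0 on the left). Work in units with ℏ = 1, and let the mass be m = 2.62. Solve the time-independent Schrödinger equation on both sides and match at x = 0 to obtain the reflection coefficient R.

R = 0.0366

On each side the TISE gives plane waves with k = √(2m(E − V))/ℏ: k₁ = √(2·2.62·7.1) = 6.100, k₂ = √(2·2.62·3.27) = 4.139.
Matching ψ and ψ′ at x = 0 gives r = (k₁ − k₂)/(k₁ + k₂), so R = r² = 0.03665 and T = 1 − R = 0.9634.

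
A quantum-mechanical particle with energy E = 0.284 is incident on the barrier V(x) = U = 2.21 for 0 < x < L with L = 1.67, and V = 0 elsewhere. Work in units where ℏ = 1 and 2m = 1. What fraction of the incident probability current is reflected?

R = 0.983

E < U: inside the barrier ψ ∝ e^{±κx} with κ = √(2m(U − E))/ℏ = 1.388.
κL = 2.318, sinh(κL) = 5.027.
The exact tunnelling result is T⁻¹ = 1 + U² sinh²(κL) / [4E(U − E)] = 57.40, so T = 0.0174.
R = 1 − T = 0.983.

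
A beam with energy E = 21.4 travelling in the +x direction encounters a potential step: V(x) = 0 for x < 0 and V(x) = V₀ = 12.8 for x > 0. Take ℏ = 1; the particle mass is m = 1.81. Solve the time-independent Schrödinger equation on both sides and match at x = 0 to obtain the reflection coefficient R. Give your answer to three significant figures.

R = 0.0502

On each side the TISE gives plane waves with k = √(2m(E − V))/ℏ: k₁ = √(2·1.81·21.4) = 8.802, k₂ = √(2·1.81·8.6) = 5.580.
Continuity of ψ and ψ′ at the step yields the reflection amplitude r = (k₁ − k₂)/(k₁ + k₂) = 0.2240; thus R = |r|² = 0.05019, T = 0.9498.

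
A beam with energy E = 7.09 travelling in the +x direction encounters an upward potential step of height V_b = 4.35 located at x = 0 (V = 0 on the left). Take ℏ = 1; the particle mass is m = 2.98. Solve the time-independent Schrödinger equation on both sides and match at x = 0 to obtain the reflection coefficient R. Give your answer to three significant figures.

R = 0.0544

The wavenumbers are k₁ = √(2mE)/ℏ = 6.500 on the left and k₂ = √(2m(E − V_b))/ℏ = 4.041 on the right.
Matching ψ and ψ′ at x = 0 gives r = (k₁ − k₂)/(k₁ + k₂), so R = r² = 0.05443 and T = 1 − R = 0.9456.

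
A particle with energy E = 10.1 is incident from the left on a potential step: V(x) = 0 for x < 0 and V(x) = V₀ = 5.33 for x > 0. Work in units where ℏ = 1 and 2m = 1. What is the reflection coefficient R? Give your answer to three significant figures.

R = 0.0344

The wavenumbers are k₁ = √(2mE)/ℏ = 3.178 on the left and k₂ = √(2m(E − V₀))/ℏ = 2.184 on the right.
Continuity of ψ and ψ′ at the step yields the reflection amplitude r = (k₁ − k₂)/(k₁ + k₂) = 0.1854; thus R = |r|² = 0.03437, T = 0.9656.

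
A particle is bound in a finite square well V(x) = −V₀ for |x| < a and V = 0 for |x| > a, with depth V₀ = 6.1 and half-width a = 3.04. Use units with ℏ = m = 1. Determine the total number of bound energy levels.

N = 7

Define the well-strength parameter z₀ = (a/ℏ)√(2mV₀) = 3.04 × √(2·1·6.1) = 10.62.
A new bound state (alternating even/odd) appears each time z₀ passes a multiple of π/2, so N = ⌊2z₀/π⌋ + 1 = ⌊6.760⌋ + 1 = 7.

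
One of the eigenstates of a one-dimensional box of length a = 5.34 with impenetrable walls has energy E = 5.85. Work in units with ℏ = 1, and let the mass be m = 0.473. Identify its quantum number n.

From E_n = n²π²ℏ²/(2ma²) invert to n = √(2ma²E)/(πℏ).
n = (5.34/π) × √(2 × 0.473 × 5.85) = 3.999 → n = 4.

n = 4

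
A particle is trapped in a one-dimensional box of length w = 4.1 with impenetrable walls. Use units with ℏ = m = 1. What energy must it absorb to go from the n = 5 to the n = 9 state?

ΔE = 16.4

E_n = n²π²ℏ²/(2mw²), so ΔE = (9² − 5²) π²ℏ²/(2mw²).
ΔE = 56 × π² / (2 × 1 × 4.1²) = 16.44.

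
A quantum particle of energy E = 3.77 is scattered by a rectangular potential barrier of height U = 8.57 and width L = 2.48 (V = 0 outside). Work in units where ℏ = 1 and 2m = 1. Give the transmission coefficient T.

T = 0.0000752

Since E < U the interior solution is evanescent with decay constant κ = √(2m(U − E))/ℏ = 2.191.
κL = 5.433, sinh(κL) = 114.5.
The exact tunnelling result is T⁻¹ = 1 + U² sinh²(κL) / [4E(U − E)] = 13290, so T = 0.0000752.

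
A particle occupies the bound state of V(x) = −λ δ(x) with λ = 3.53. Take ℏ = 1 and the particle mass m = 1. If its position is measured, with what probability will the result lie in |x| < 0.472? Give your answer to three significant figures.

The normalised bound state is ψ = √κ e^{−κ|x|} with κ = mλ/ℏ² = 3.530.
P(|x| < d) = ∫_{−d}^{d} κ e^{−2κ|x|} dx = 1 − e^{−2κd} = 1 − e^{−3.332} = 0.9643.

P = 0.964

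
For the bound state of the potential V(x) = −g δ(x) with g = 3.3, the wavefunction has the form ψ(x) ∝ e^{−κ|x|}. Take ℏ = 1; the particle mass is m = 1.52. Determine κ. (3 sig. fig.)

κ = 5.02

Integrating the TISE across x = 0 gives the cusp condition ψ'(0⁺) − ψ'(0⁻) = −(2mg/ℏ²)ψ(0).
With ψ ∝ e^{−κ|x|} this yields −2κ = −2mg/ℏ², so κ = mg/ℏ² = 5.016.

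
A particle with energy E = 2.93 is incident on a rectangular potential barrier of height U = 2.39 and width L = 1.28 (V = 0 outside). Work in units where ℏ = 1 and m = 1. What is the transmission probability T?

Above the barrier the interior wavenumber is k₂ = √(2m(E − U))/ℏ = 1.039, giving phase k₂L = 1.330.
T = [1 + U² sin²(k₂L) / (4E(E − U))]⁻¹ = 1/1.851 = 0.540.

T = 0.540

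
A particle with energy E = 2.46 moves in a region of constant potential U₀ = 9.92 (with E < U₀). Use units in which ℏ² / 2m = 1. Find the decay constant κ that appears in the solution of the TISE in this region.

Since E < U₀ the TISE in this region is ψ'' = κ²ψ with κ = √(2m(U₀ − E))/ℏ.
κ = √(2 × 0.5 × 7.46) = 2.731.

κ = 2.73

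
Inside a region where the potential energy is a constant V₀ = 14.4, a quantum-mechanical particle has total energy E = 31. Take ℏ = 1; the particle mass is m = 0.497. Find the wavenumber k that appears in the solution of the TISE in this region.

With E > V₀ the solution is oscillatory, ψ ∝ e^{±ikx} with k = √(2m(E − V₀))/ℏ.
k = √(2 × 0.497 × 16.6) = 4.062.

k = 4.06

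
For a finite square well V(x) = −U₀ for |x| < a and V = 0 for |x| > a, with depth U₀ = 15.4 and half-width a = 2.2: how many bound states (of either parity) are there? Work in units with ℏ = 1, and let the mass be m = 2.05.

Define the well-strength parameter z₀ = (a/ℏ)√(2mU₀) = 2.2 × √(2·2.05·15.4) = 17.48.
A new bound state (alternating even/odd) appears each time z₀ passes a multiple of π/2, so N = ⌊2z₀/π⌋ + 1 = ⌊11.13⌋ + 1 = 12.

N = 12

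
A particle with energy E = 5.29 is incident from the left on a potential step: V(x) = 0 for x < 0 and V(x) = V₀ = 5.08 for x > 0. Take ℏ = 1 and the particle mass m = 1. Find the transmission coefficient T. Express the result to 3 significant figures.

The wavenumbers are k₁ = √(2mE)/ℏ = 3.253 on the left and k₂ = √(2m(E − V₀))/ℏ = 0.6481 on the right.
Matching ψ and ψ′ at x = 0 gives r = (k₁ − k₂)/(k₁ + k₂), so R = r² = 0.4458 and T = 1 − R = 0.5542.

T = 0.554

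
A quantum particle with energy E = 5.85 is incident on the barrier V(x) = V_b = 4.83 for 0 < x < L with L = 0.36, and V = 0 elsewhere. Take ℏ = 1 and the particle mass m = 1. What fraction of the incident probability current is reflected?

R = 0.191

Above the barrier the interior wavenumber is k₂ = √(2m(E − V_b))/ℏ = 1.428, giving phase k₂L = 0.5142.
Matching at both interfaces gives T⁻¹ = 1 + V_b² sin²(k₂L) / [4E(E − V_b)] = 1.236, hence T = 0.809.
R = 1 − T = 0.191.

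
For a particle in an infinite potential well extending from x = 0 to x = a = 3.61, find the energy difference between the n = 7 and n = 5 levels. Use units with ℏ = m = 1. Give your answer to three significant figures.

E_n = n²π²ℏ²/(2ma²), so ΔE = (7² − 5²) π²ℏ²/(2ma²).
ΔE = 24 × π² / (2 × 1 × 3.61²) = 9.088.

ΔE = 9.09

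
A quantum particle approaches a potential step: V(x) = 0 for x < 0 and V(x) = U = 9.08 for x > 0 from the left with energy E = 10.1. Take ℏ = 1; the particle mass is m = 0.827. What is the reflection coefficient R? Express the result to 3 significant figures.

R = 0.268

On each side the TISE gives plane waves with k = √(2m(E − V))/ℏ: k₁ = √(2·0.827·10.1) = 4.087, k₂ = √(2·0.827·1.02) = 1.299.
Continuity of ψ and ψ′ at the step yields the reflection amplitude r = (k₁ − k₂)/(k₁ + k₂) = 0.5177; thus R = |r|² = 0.2680, T = 0.7320.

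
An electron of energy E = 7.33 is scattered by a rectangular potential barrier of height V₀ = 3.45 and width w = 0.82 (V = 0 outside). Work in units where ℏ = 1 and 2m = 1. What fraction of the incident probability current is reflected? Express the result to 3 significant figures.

R = 0.0945

Above the barrier the interior wavenumber is k₂ = √(2m(E − V₀))/ℏ = 1.970, giving phase k₂w = 1.615.
T = [1 + V₀² sin²(k₂w) / (4E(E − V₀))]⁻¹ = 1/1.104 = 0.905.
R = 1 − T = 0.0945.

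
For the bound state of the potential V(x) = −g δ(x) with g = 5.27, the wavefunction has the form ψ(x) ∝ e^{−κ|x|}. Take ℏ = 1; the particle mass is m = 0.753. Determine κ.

κ = 3.97

Integrating the TISE across x = 0 gives the cusp condition ψ'(0⁺) − ψ'(0⁻) = −(2mg/ℏ²)ψ(0).
With ψ ∝ e^{−κ|x|} this yields −2κ = −2mg/ℏ², so κ = mg/ℏ² = 3.968.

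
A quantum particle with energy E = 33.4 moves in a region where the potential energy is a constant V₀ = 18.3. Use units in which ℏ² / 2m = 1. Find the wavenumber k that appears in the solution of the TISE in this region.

With E > V₀ the solution is oscillatory, ψ ∝ e^{±ikx} with k = √(2m(E − V₀))/ℏ.
k = √(2 × 0.5 × 15.1) = 3.886.

k = 3.89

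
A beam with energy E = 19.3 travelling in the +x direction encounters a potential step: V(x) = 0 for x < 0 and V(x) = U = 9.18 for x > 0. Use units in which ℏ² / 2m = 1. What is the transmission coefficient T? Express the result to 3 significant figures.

On each side the TISE gives plane waves with k = √(2m(E − V))/ℏ: k₁ = √(2·½·19.3) = 4.393, k₂ = √(2·½·10.12) = 3.181.
Continuity of ψ and ψ′ at the step yields the reflection amplitude r = (k₁ − k₂)/(k₁ + k₂) = 0.1600; thus R = |r|² = 0.02560, T = 0.9744.

T = 0.974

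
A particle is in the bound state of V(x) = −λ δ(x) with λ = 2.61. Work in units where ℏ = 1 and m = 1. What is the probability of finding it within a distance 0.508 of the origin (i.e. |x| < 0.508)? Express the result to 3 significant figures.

The normalised bound state is ψ = √κ e^{−κ|x|} with κ = mλ/ℏ² = 2.610.
P(|x| < d) = ∫_{−d}^{d} κ e^{−2κ|x|} dx = 1 − e^{−2κd} = 1 − e^{−2.652} = 0.9295.

P = 0.929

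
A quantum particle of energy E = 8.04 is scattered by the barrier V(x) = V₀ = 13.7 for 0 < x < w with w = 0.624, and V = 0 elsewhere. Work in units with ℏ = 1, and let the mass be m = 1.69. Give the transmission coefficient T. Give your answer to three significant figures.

T = 0.0164

E < V₀: inside the barrier ψ ∝ e^{±κx} with κ = √(2m(V₀ − E))/ℏ = 4.374.
κw = 2.729, sinh(κw) = 7.628.
Matching ψ, ψ′ at both faces gives T = [1 + V₀² sinh²(κw) / (4E(V₀ − E))]⁻¹ = 1/61.00 = 0.0164.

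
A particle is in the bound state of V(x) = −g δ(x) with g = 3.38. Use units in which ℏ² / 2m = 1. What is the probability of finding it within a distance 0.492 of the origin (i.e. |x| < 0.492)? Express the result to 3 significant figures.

P = 0.810

The normalised bound state is ψ = √κ e^{−κ|x|} with κ = mg/ℏ² = 1.690.
P(|x| < d) = ∫_{−d}^{d} κ e^{−2κ|x|} dx = 1 − e^{−2κd} = 1 − e^{−1.663} = 0.8104.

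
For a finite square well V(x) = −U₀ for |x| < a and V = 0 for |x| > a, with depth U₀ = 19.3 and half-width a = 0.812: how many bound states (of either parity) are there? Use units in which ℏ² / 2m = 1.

Define the well-strength parameter z₀ = (a/ℏ)√(2mU₀) = 0.812 × √(2·0.5·19.3) = 3.567.
A new bound state (alternating even/odd) appears each time z₀ passes a multiple of π/2, so N = ⌊2z₀/π⌋ + 1 = ⌊2.271⌋ + 1 = 3.

N = 3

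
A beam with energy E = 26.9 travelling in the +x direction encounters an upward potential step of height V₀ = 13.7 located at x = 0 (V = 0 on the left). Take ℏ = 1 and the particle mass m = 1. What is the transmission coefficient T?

On each side the TISE gives plane waves with k = √(2m(E − V))/ℏ: k₁ = √(2·1·26.9) = 7.335, k₂ = √(2·1·13.2) = 5.138.
Matching ψ and ψ′ at x = 0 gives r = (k₁ − k₂)/(k₁ + k₂), so R = r² = 0.03102 and T = 1 − R = 0.9690.

T = 0.969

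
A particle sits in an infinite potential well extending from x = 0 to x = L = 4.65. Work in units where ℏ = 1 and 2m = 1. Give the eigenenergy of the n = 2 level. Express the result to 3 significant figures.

E = 1.83

Requiring ψ(0) = ψ(L) = 0 quantises k = nπ/L, hence E_n = ℏ²k²/2m = n²π²ℏ²/(2mL²).
E_2 = 2² × π² / (2 × 0.5 × 4.65²) = 1.826.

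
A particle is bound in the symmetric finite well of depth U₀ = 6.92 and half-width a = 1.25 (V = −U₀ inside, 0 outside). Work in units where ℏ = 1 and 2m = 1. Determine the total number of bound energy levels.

N = 3

The dimensionless depth is z₀ = a√(2mU₀)/ℏ = 1.25 × √(6.920) = 3.288.
A new bound state (alternating even/odd) appears each time z₀ passes a multiple of π/2, so N = ⌊2z₀/π⌋ + 1 = ⌊2.093⌋ + 1 = 3.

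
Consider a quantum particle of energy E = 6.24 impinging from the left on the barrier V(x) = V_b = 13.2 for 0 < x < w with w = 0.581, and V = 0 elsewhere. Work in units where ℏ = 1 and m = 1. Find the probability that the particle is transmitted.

T = 0.0509

E < V_b: inside the barrier ψ ∝ e^{±κx} with κ = √(2m(V_b − E))/ℏ = 3.731.
κw = 2.168, sinh(κw) = 4.312.
Matching ψ, ψ′ at both faces gives T = [1 + V_b² sinh²(κw) / (4E(V_b − E))]⁻¹ = 1/19.65 = 0.0509.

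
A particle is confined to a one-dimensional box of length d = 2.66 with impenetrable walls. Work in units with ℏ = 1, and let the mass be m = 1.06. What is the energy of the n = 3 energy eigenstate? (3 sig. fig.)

The infinite-well eigenfunctions ψ_n = √(2/d) sin(nπx/d) vanish at both walls, giving E_n = n²π²ℏ²/(2md²).
E_3 = 3² × π² / (2 × 1.06 × 2.66²) = 5.922.

E = 5.92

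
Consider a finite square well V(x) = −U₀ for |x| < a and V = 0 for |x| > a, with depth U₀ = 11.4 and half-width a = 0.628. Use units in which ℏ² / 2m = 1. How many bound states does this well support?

N = 2

Define the well-strength parameter z₀ = (a/ℏ)√(2mU₀) = 0.628 × √(2·0.5·11.4) = 2.120.
A new bound state (alternating even/odd) appears each time z₀ passes a multiple of π/2, so N = ⌊2z₀/π⌋ + 1 = ⌊1.350⌋ + 1 = 2.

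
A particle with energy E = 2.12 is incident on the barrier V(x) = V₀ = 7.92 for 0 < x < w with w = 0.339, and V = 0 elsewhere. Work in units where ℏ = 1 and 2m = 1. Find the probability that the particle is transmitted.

Since E < V₀ the interior solution is evanescent with decay constant κ = √(2m(V₀ − E))/ℏ = 2.408.
κw = 0.8164, sinh(κw) = 0.9102.
The exact tunnelling result is T⁻¹ = 1 + V₀² sinh²(κw) / [4E(V₀ − E)] = 2.057, so T = 0.486.

T = 0.486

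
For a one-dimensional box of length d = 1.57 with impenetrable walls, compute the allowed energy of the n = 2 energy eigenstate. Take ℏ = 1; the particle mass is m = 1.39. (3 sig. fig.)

E = 5.76

The infinite-well eigenfunctions ψ_n = √(2/d) sin(nπx/d) vanish at both walls, giving E_n = n²π²ℏ²/(2md²).
E_2 = 2² × π² / (2 × 1.39 × 1.57²) = 5.761.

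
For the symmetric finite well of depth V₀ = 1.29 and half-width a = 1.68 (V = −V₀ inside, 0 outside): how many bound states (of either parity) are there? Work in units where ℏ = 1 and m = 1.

The dimensionless depth is z₀ = a√(2mV₀)/ℏ = 1.68 × √(2.580) = 2.698.
A new bound state (alternating even/odd) appears each time z₀ passes a multiple of π/2, so N = ⌊2z₀/π⌋ + 1 = ⌊1.718⌋ + 1 = 2.

N = 2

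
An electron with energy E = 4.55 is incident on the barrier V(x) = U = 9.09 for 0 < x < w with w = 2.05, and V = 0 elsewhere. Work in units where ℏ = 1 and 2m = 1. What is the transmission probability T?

Since E < U the interior solution is evanescent with decay constant κ = √(2m(U − E))/ℏ = 2.131.
κw = 4.368, sinh(κw) = 39.44.
Matching ψ, ψ′ at both faces gives T = [1 + U² sinh²(κw) / (4E(U − E))]⁻¹ = 1/1556 = 0.000643.

T = 0.000643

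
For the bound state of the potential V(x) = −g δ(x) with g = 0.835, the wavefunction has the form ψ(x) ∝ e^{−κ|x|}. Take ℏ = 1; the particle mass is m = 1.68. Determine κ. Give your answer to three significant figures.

κ = 1.40

Integrating the TISE across x = 0 gives the cusp condition ψ'(0⁺) − ψ'(0⁻) = −(2mg/ℏ²)ψ(0).
With ψ ∝ e^{−κ|x|} this yields −2κ = −2mg/ℏ², so κ = mg/ℏ² = 1.403.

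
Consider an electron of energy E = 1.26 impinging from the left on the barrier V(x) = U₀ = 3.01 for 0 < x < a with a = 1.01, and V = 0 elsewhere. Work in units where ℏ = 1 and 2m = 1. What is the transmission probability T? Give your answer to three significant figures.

T = 0.237

E < U₀: inside the barrier ψ ∝ e^{±κx} with κ = √(2m(U₀ − E))/ℏ = 1.323.
κa = 1.336, sinh(κa) = 1.771.
The exact tunnelling result is T⁻¹ = 1 + U₀² sinh²(κa) / [4E(U₀ − E)] = 4.221, so T = 0.237.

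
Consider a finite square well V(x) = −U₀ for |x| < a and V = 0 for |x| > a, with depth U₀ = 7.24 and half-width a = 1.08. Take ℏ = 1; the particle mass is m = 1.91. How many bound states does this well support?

N = 4

Define the well-strength parameter z₀ = (a/ℏ)√(2mU₀) = 1.08 × √(2·1.91·7.24) = 5.680.
The even/odd transcendental equations gain one root per π/2 in z₀, giving N = 1 + ⌊2z₀/π⌋ = 1 + ⌊3.616⌋ = 4.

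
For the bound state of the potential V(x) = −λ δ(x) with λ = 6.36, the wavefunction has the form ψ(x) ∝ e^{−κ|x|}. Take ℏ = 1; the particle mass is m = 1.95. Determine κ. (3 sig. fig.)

κ = 12.4

Integrating the TISE across x = 0 gives the cusp condition ψ'(0⁺) − ψ'(0⁻) = −(2mλ/ℏ²)ψ(0).
With ψ ∝ e^{−κ|x|} this yields −2κ = −2mλ/ℏ², so κ = mλ/ℏ² = 12.40.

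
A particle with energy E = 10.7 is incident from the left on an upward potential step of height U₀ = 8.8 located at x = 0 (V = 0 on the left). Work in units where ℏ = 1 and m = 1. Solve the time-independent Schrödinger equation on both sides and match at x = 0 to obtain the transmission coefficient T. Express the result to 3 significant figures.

On each side the TISE gives plane waves with k = √(2m(E − V))/ℏ: k₁ = √(2·1·10.7) = 4.626, k₂ = √(2·1·1.9) = 1.949.
Continuity of ψ and ψ′ at the step yields the reflection amplitude r = (k₁ − k₂)/(k₁ + k₂) = 0.4071; thus R = |r|² = 0.1657, T = 0.8343.

T = 0.834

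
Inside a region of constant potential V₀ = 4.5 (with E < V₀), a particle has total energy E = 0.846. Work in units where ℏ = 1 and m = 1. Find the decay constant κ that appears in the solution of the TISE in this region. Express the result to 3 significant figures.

Since E < V₀ the TISE in this region is ψ'' = κ²ψ with κ = √(2m(V₀ − E))/ℏ.
κ = √(2 × 1 × 3.654) = 2.703.

κ = 2.70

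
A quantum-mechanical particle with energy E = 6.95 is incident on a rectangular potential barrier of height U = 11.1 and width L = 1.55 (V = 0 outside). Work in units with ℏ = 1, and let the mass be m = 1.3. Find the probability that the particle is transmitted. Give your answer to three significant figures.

E < U: inside the barrier ψ ∝ e^{±κx} with κ = √(2m(U − E))/ℏ = 3.285.
κL = 5.091, sinh(κL) = 81.31.
Matching ψ, ψ′ at both faces gives T = [1 + U² sinh²(κL) / (4E(U − E))]⁻¹ = 1/7062 = 0.000142.

T = 0.000142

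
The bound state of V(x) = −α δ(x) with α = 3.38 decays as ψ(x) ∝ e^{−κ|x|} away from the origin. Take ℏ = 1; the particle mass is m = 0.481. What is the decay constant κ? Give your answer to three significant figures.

Integrate −(ℏ²/2m)ψ'' − αδ(x)ψ = Eψ from −ε to +ε: the ψ'' term gives ψ'(0⁺) − ψ'(0⁻) and the δ term gives −(2mα/ℏ²)ψ(0).
With ψ ∝ e^{−κ|x|} this yields −2κ = −2mα/ℏ², so κ = mα/ℏ² = 1.626.

κ = 1.63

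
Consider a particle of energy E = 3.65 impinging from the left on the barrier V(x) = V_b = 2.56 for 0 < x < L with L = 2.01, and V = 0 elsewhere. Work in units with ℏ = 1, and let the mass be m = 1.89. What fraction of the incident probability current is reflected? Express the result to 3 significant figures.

E > V_b: inside the barrier k₂ = √(2m(E − V_b))/ℏ = 2.030, k₂L = 4.080.
Matching at both interfaces gives T⁻¹ = 1 + V_b² sin²(k₂L) / [4E(E − V_b)] = 1.268, hence T = 0.789.
R = 1 − T = 0.211.

R = 0.211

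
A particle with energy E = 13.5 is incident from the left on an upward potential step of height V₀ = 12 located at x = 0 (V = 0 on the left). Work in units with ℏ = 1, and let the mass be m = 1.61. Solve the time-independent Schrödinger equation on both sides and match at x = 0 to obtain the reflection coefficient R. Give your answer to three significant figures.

The wavenumbers are k₁ = √(2mE)/ℏ = 6.593 on the left and k₂ = √(2m(E − V₀))/ℏ = 2.198 on the right.
Continuity of ψ and ψ′ at the step yields the reflection amplitude r = (k₁ − k₂)/(k₁ + k₂) = 0.5000; thus R = |r|² = 0.2500, T = 0.7500.

R = 0.250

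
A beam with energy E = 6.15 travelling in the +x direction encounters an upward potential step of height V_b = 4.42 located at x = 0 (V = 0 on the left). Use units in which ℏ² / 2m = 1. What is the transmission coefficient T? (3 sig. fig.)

On each side the TISE gives plane waves with k = √(2m(E − V))/ℏ: k₁ = √(2·½·6.15) = 2.480, k₂ = √(2·½·1.73) = 1.315.
Continuity of ψ and ψ′ at the step yields the reflection amplitude r = (k₁ − k₂)/(k₁ + k₂) = 0.3069; thus R = |r|² = 0.09417, T = 0.9058.

T = 0.906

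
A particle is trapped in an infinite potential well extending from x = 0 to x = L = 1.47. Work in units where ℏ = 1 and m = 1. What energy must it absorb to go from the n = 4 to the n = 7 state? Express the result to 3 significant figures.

E_n = n²π²ℏ²/(2mL²), so ΔE = (7² − 4²) π²ℏ²/(2mL²).
ΔE = 33 × π² / (2 × 1 × 1.47²) = 75.36.

ΔE = 75.4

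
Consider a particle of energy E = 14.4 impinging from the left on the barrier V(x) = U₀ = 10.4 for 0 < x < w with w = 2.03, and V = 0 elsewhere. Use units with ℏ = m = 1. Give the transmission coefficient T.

E > U₀: inside the barrier k₂ = √(2m(E − U₀))/ℏ = 2.828, k₂w = 5.742.
T = [1 + U₀² sin²(k₂w) / (4E(E − U₀))]⁻¹ = 1/1.125 = 0.889.

T = 0.889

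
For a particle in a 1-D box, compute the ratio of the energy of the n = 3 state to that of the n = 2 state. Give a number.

Since E_n ∝ n², the ratio is (3/2)² = 2.25.

2.25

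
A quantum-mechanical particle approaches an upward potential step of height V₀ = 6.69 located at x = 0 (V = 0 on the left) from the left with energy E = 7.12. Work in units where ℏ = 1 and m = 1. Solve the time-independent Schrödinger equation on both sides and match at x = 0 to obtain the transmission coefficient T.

T = 0.633

On each side the TISE gives plane waves with k = √(2m(E − V))/ℏ: k₁ = √(2·1·7.12) = 3.774, k₂ = √(2·1·0.43) = 0.9274.
Continuity of ψ and ψ′ at the step yields the reflection amplitude r = (k₁ − k₂)/(k₁ + k₂) = 0.6055; thus R = |r|² = 0.3666, T = 0.6334.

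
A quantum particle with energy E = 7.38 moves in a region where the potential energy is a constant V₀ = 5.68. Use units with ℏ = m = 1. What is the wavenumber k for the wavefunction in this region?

k = 1.84

With E > V₀ the solution is oscillatory, ψ ∝ e^{±ikx} with k = √(2m(E − V₀))/ℏ.
k = √(2 × 1 × 1.7) = 1.844.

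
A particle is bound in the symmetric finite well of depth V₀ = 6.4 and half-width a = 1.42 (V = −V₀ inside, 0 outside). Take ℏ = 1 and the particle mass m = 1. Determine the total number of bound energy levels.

N = 4

Define the well-strength parameter z₀ = (a/ℏ)√(2mV₀) = 1.42 × √(2·1·6.4) = 5.080.
A new bound state (alternating even/odd) appears each time z₀ passes a multiple of π/2, so N = ⌊2z₀/π⌋ + 1 = ⌊3.234⌋ + 1 = 4.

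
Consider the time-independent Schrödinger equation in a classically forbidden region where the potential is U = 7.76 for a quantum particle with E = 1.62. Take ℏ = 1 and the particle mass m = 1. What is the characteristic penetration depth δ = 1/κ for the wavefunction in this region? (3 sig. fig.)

Since E < U the TISE in this region is ψ'' = κ²ψ with κ = √(2m(U − E))/ℏ.
κ = √(2 × 1 × 6.14) = 3.504. The penetration depth is δ = 1/κ = 0.285.

δ = 0.285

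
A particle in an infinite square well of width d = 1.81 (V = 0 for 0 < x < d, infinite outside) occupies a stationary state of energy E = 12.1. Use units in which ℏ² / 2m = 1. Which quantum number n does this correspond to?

n = 2

For an infinite well E_n = n²π²ℏ²/(2md²), so n = (d/πℏ)√(2mE).
n = (1.81/π) × √(2 × 0.5 × 12.1) = 2.004 → n = 2.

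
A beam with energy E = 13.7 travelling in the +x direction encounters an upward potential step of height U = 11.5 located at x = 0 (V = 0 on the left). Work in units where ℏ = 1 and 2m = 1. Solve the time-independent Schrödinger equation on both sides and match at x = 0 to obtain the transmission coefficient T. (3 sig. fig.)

On each side the TISE gives plane waves with k = √(2m(E − V))/ℏ: k₁ = √(2·½·13.7) = 3.701, k₂ = √(2·½·2.2) = 1.483.
Matching ψ and ψ′ at x = 0 gives r = (k₁ − k₂)/(k₁ + k₂), so R = r² = 0.1830 and T = 1 − R = 0.8170.

T = 0.817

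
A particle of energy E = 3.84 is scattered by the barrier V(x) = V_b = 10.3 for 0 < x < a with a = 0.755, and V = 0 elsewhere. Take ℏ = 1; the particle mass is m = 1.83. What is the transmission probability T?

T = 0.00242

Since E < V_b the interior solution is evanescent with decay constant κ = √(2m(V_b − E))/ℏ = 4.862.
κa = 3.671, sinh(κa) = 19.64.
Matching ψ, ψ′ at both faces gives T = [1 + V_b² sinh²(κa) / (4E(V_b − E))]⁻¹ = 1/413.2 = 0.00242.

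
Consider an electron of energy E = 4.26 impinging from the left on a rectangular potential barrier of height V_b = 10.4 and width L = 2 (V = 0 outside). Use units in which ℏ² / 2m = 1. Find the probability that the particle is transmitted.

T = 0.000192

Since E < V_b the interior solution is evanescent with decay constant κ = √(2m(V_b − E))/ℏ = 2.478.
κL = 4.956, sinh(κL) = 70.99.
The exact tunnelling result is T⁻¹ = 1 + V_b² sinh²(κL) / [4E(V_b − E)] = 5212, so T = 0.000192.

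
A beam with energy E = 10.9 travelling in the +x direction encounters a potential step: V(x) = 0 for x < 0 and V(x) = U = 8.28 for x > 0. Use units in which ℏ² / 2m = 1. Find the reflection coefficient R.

R = 0.117

On each side the TISE gives plane waves with k = √(2m(E − V))/ℏ: k₁ = √(2·½·10.9) = 3.302, k₂ = √(2·½·2.62) = 1.619.
Continuity of ψ and ψ′ at the step yields the reflection amplitude r = (k₁ − k₂)/(k₁ + k₂) = 0.3420; thus R = |r|² = 0.1170, T = 0.8830.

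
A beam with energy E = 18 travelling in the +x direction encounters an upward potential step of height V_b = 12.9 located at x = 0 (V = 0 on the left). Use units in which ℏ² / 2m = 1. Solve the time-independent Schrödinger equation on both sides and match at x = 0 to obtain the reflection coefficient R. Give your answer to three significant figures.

R = 0.0932

On each side the TISE gives plane waves with k = √(2m(E − V))/ℏ: k₁ = √(2·½·18) = 4.243, k₂ = √(2·½·5.1) = 2.258.
Matching ψ and ψ′ at x = 0 gives r = (k₁ − k₂)/(k₁ + k₂), so R = r² = 0.09317 and T = 1 − R = 0.9068.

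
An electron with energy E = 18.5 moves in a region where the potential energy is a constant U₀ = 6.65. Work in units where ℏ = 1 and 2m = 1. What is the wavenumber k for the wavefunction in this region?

k = 3.44

With E > U₀ the solution is oscillatory, ψ ∝ e^{±ikx} with k = √(2m(E − U₀))/ℏ.
k = √(2 × 0.5 × 11.85) = 3.442.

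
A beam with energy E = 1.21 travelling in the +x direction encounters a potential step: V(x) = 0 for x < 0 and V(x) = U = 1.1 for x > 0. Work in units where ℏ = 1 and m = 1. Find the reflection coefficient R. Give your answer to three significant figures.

On each side the TISE gives plane waves with k = √(2m(E − V))/ℏ: k₁ = √(2·1·1.21) = 1.556, k₂ = √(2·1·0.11) = 0.4690.
Continuity of ψ and ψ′ at the step yields the reflection amplitude r = (k₁ − k₂)/(k₁ + k₂) = 0.5367; thus R = |r|² = 0.2880, T = 0.7120.

R = 0.288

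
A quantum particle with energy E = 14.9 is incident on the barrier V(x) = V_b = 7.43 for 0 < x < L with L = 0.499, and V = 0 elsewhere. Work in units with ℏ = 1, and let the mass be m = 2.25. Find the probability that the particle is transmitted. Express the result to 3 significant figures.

T = 0.993

Above the barrier the interior wavenumber is k₂ = √(2m(E − V_b))/ℏ = 5.798, giving phase k₂L = 2.893.
T = [1 + V_b² sin²(k₂L) / (4E(E − V_b))]⁻¹ = 1/1.007 = 0.993.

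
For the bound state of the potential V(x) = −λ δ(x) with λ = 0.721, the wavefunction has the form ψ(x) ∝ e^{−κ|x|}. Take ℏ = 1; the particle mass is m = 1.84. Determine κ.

Integrate −(ℏ²/2m)ψ'' − λδ(x)ψ = Eψ from −ε to +ε: the ψ'' term gives ψ'(0⁺) − ψ'(0⁻) and the δ term gives −(2mλ/ℏ²)ψ(0).
With ψ ∝ e^{−κ|x|} this yields −2κ = −2mλ/ℏ², so κ = mλ/ℏ² = 1.327.

κ = 1.33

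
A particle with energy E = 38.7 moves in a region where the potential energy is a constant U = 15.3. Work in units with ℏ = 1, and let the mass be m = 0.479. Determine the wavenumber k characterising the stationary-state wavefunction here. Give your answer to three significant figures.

With E > U the solution is oscillatory, ψ ∝ e^{±ikx} with k = √(2m(E − U))/ℏ.
k = √(2 × 0.479 × 23.4) = 4.735.

k = 4.73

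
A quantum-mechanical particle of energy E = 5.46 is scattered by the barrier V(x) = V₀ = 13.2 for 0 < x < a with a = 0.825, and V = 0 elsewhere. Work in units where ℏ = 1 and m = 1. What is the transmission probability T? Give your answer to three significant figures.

E < V₀: inside the barrier ψ ∝ e^{±κx} with κ = √(2m(V₀ − E))/ℏ = 3.934.
κa = 3.246, sinh(κa) = 12.82.
The exact tunnelling result is T⁻¹ = 1 + V₀² sinh²(κa) / [4E(V₀ − E)] = 170.5, so T = 0.00587.

T = 0.00587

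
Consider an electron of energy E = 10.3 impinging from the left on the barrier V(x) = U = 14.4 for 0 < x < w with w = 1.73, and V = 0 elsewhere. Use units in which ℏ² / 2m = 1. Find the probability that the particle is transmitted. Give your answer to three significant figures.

T = 0.00295

Since E < U the interior solution is evanescent with decay constant κ = √(2m(U − E))/ℏ = 2.025.
κw = 3.503, sinh(κw) = 16.59.
Matching ψ, ψ′ at both faces gives T = [1 + U² sinh²(κw) / (4E(U − E))]⁻¹ = 1/338.9 = 0.00295.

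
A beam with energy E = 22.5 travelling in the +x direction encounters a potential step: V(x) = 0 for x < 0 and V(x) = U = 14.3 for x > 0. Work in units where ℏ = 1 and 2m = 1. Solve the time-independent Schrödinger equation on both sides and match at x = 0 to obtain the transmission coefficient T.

On each side the TISE gives plane waves with k = √(2m(E − V))/ℏ: k₁ = √(2·½·22.5) = 4.743, k₂ = √(2·½·8.2) = 2.864.
Continuity of ψ and ψ′ at the step yields the reflection amplitude r = (k₁ − k₂)/(k₁ + k₂) = 0.2471; thus R = |r|² = 0.06107, T = 0.9389.

T = 0.939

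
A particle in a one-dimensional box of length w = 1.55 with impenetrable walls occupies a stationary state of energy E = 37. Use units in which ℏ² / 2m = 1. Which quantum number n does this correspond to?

n = 3

From E_n = n²π²ℏ²/(2mw²) invert to n = √(2mw²E)/(πℏ).
n = (1.55/π) × √(2 × 0.5 × 37) = 3.001 → n = 3.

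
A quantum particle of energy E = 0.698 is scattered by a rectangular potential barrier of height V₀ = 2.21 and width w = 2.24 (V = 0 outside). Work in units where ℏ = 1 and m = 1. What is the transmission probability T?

E < V₀: inside the barrier ψ ∝ e^{±κx} with κ = √(2m(V₀ − E))/ℏ = 1.739.
κw = 3.895, sinh(κw) = 24.57.
Matching ψ, ψ′ at both faces gives T = [1 + V₀² sinh²(κw) / (4E(V₀ − E))]⁻¹ = 1/699.7 = 0.00143.

T = 0.00143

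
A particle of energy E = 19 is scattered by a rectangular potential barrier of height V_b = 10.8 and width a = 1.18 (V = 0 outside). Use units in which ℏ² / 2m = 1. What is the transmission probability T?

Above the barrier the interior wavenumber is k₂ = √(2m(E − V_b))/ℏ = 2.864, giving phase k₂a = 3.379.
T = [1 + V_b² sin²(k₂a) / (4E(E − V_b))]⁻¹ = 1/1.010 = 0.990.

T = 0.990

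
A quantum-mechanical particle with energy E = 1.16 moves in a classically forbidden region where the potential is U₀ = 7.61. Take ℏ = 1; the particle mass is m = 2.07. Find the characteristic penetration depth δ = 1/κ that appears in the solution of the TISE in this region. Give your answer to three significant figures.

Since E < U₀ the TISE in this region is ψ'' = κ²ψ with κ = √(2m(U₀ − E))/ℏ.
κ = √(2 × 2.07 × 6.45) = 5.167. The penetration depth is δ = 1/κ = 0.194.

δ = 0.194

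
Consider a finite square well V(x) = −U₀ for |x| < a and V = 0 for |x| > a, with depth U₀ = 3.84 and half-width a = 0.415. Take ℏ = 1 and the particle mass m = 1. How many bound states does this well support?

N = 1

The dimensionless depth is z₀ = a√(2mU₀)/ℏ = 0.415 × √(7.680) = 1.150.
The even/odd transcendental equations gain one root per π/2 in z₀, giving N = 1 + ⌊2z₀/π⌋ = 1 + ⌊0.7322⌋ = 1.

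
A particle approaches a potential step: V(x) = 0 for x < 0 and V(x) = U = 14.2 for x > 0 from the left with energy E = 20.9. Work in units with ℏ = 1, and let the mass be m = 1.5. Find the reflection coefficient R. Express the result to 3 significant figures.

On each side the TISE gives plane waves with k = √(2m(E − V))/ℏ: k₁ = √(2·1.5·20.9) = 7.918, k₂ = √(2·1.5·6.7) = 4.483.
Matching ψ and ψ′ at x = 0 gives r = (k₁ − k₂)/(k₁ + k₂), so R = r² = 0.07672 and T = 1 − R = 0.9233.

R = 0.0767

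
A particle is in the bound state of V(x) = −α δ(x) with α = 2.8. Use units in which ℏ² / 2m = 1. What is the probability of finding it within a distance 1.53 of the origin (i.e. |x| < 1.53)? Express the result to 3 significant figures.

The normalised bound state is ψ = √κ e^{−κ|x|} with κ = mα/ℏ² = 1.400.
P(|x| < d) = ∫_{−d}^{d} κ e^{−2κ|x|} dx = 1 − e^{−2κd} = 1 − e^{−4.284} = 0.9862.

P = 0.986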